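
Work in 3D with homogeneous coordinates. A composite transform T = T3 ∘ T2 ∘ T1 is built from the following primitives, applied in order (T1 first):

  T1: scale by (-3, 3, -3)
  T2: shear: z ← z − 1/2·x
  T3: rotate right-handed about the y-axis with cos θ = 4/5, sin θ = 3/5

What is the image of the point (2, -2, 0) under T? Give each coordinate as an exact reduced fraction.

T(p) = (-3, -6, 6)

T1 scale by (-3, 3, -3): (2, -2, 0) → (-6, -6, 0)
T2 shear: z ← z − 1/2·x: (-6, -6, 0) → (-6, -6, 3)
T3 rotate right-handed about the y-axis with cos θ = 4/5, sin θ = 3/5: (-6, -6, 3) → (-3, -6, 6)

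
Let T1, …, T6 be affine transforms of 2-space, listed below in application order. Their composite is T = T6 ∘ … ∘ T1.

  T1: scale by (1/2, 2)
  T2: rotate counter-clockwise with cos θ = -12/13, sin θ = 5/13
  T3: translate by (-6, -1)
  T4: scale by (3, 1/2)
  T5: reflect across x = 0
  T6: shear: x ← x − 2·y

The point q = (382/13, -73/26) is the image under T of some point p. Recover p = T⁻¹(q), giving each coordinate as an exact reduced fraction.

T1 = [1/2 0 0; 0 2 0; 0 0 1]
T2·T1 = [-6/13 -10/13 0; 5/26 -24/13 0; 0 0 1]
T3·…·T1 = [-6/13 -10/13 -6; 5/26 -24/13 -1; 0 0 1]
T4·…·T1 = [-18/13 -30/13 -18; 5/52 -12/13 -1/2; 0 0 1]
T5·…·T1 = [18/13 30/13 18; 5/52 -12/13 -1/2; 0 0 1]
T6·…·T1 = [31/26 54/13 19; 5/52 -12/13 -1/2; 0 0 1]
det M = -3/2; M⁻¹ = [8/13 36/13 -134/13; 5/78 -31/39 -21/13; 0 0 1]
M⁻¹ · (382/13, -73/26)ᵀ = (0, 5/2)ᵀ

p = (0, 5/2)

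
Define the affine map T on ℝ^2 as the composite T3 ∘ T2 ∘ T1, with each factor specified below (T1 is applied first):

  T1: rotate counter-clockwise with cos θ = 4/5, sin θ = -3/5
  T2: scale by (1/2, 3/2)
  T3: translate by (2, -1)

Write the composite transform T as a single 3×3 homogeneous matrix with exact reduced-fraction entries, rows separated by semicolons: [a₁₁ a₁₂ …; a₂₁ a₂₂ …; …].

T = [2/5 3/10 2; -9/10 6/5 -1; 0 0 1]

T1 = [4/5 3/5 0; -3/5 4/5 0; 0 0 1]
T2·T1 = [2/5 3/10 0; -9/10 6/5 0; 0 0 1]
T3·…·T1 = [2/5 3/10 2; -9/10 6/5 -1; 0 0 1]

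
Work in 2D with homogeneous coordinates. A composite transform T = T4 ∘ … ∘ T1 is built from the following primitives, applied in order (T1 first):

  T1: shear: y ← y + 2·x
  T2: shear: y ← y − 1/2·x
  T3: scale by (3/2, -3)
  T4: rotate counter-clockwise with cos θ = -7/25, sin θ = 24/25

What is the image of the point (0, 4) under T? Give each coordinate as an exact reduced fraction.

T(p) = (288/25, 84/25)

T1 shear: y ← y + 2·x: (0, 4) → (0, 4)
T2 shear: y ← y − 1/2·x: (0, 4) → (0, 4)
T3 scale by (3/2, -3): (0, 4) → (0, -12)
T4 rotate counter-clockwise with cos θ = -7/25, sin θ = 24/25: (0, -12) → (288/25, 84/25)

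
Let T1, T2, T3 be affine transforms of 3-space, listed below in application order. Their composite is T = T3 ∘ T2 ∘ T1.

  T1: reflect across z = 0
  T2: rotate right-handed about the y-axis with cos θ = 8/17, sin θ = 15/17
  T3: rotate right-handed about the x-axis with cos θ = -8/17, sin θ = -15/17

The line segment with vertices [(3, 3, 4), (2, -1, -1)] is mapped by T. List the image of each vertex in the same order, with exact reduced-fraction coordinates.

image vertices: (-36/17, -1563/289, -149/289), (31/17, -194/289, 431/289)

T1 reflect across z = 0: (3, 3, 4) → (3, 3, -4); (2, -1, -1) → (2, -1, 1)
T2 rotate right-handed about the y-axis with cos θ = 8/17, sin θ = 15/17: (3, 3, -4) → (-36/17, 3, -77/17); (2, -1, 1) → (31/17, -1, -22/17)
T3 rotate right-handed about the x-axis with cos θ = -8/17, sin θ = -15/17: (-36/17, 3, -77/17) → (-36/17, -1563/289, -149/289); (31/17, -1, -22/17) → (31/17, -194/289, 431/289)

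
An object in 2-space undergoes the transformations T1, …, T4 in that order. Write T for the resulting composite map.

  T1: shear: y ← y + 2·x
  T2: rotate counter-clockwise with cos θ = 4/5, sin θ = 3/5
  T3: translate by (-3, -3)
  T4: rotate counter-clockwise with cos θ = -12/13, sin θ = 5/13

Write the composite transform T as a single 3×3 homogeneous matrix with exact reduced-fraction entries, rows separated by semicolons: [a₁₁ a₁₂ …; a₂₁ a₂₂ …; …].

T = [-31/65 16/65 51/13; -142/65 -63/65 21/13; 0 0 1]

T1 = [1 0 0; 2 1 0; 0 0 1]
T2·T1 = [-2/5 -3/5 0; 11/5 4/5 0; 0 0 1]
T3·…·T1 = [-2/5 -3/5 -3; 11/5 4/5 -3; 0 0 1]
T4·…·T1 = [-31/65 16/65 51/13; -142/65 -63/65 21/13; 0 0 1]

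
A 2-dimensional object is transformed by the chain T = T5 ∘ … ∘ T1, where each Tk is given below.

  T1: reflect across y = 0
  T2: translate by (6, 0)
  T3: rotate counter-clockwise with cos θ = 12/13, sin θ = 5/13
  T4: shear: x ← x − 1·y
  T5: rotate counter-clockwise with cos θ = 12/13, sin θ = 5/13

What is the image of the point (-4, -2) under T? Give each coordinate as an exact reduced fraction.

T1 reflect across y = 0: (-4, -2) → (-4, 2)
T2 translate by (6, 0): (-4, 2) → (2, 2)
T3 rotate counter-clockwise with cos θ = 12/13, sin θ = 5/13: (2, 2) → (14/13, 34/13)
T4 shear: x ← x − 1·y: (14/13, 34/13) → (-20/13, 34/13)
T5 rotate counter-clockwise with cos θ = 12/13, sin θ = 5/13: (-20/13, 34/13) → (-410/169, 308/169)

T(p) = (-410/169, 308/169)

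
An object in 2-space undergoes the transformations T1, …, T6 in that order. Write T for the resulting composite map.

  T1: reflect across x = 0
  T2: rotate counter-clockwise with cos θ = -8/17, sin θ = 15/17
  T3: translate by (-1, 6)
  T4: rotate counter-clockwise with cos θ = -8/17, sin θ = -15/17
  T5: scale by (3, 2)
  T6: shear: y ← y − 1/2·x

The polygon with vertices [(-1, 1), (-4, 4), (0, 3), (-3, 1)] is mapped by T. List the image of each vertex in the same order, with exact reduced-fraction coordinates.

image vertices: (345/17, -409/34), (498/17, -179/17), (294/17, -111/17), (447/17, -511/34)

T1 reflect across x = 0: (-1, 1) → (1, 1); (-4, 4) → (4, 4); (0, 3) → (0, 3); (-3, 1) → (3, 1)
T2 rotate counter-clockwise with cos θ = -8/17, sin θ = 15/17: (1, 1) → (-23/17, 7/17); (4, 4) → (-92/17, 28/17); (0, 3) → (-45/17, -24/17); (3, 1) → (-39/17, 37/17)
T3 translate by (-1, 6): (-23/17, 7/17) → (-40/17, 109/17); (-92/17, 28/17) → (-109/17, 130/17); (-45/17, -24/17) → (-62/17, 78/17); (-39/17, 37/17) → (-56/17, 139/17)
T4 rotate counter-clockwise with cos θ = -8/17, sin θ = -15/17: (-40/17, 109/17) → (115/17, -16/17); (-109/17, 130/17) → (166/17, 35/17); (-62/17, 78/17) → (98/17, 18/17); (-56/17, 139/17) → (149/17, -16/17)
T5 scale by (3, 2): (115/17, -16/17) → (345/17, -32/17); (166/17, 35/17) → (498/17, 70/17); (98/17, 18/17) → (294/17, 36/17); (149/17, -16/17) → (447/17, -32/17)
T6 shear: y ← y − 1/2·x: (345/17, -32/17) → (345/17, -409/34); (498/17, 70/17) → (498/17, -179/17); (294/17, 36/17) → (294/17, -111/17); (447/17, -32/17) → (447/17, -511/34)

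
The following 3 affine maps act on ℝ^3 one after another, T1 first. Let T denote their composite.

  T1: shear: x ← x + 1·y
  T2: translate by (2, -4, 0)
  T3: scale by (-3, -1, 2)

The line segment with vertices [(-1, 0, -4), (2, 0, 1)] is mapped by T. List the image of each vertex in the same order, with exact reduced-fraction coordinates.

image vertices: (-3, 4, -8), (-12, 4, 2)

T1 shear: x ← x + 1·y: (-1, 0, -4) → (-1, 0, -4); (2, 0, 1) → (2, 0, 1)
T2 translate by (2, -4, 0): (-1, 0, -4) → (1, -4, -4); (2, 0, 1) → (4, -4, 1)
T3 scale by (-3, -1, 2): (1, -4, -4) → (-3, 4, -8); (4, -4, 1) → (-12, 4, 2)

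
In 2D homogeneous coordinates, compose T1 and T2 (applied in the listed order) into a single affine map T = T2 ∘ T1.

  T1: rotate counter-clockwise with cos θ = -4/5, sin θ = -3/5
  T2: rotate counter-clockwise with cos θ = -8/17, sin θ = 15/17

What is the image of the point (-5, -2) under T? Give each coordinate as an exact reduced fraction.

T(p) = (-457/85, 26/85)

T1 rotate counter-clockwise with cos θ = -4/5, sin θ = -3/5: (-5, -2) → (14/5, 23/5)
T2 rotate counter-clockwise with cos θ = -8/17, sin θ = 15/17: (14/5, 23/5) → (-457/85, 26/85)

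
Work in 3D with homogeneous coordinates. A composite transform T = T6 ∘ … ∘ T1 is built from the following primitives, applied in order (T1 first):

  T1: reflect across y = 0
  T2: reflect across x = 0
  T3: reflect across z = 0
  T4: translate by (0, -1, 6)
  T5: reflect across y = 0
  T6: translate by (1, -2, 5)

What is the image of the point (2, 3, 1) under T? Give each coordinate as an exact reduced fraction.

T(p) = (-1, 2, 10)

T1 reflect across y = 0: (2, 3, 1) → (2, -3, 1)
T2 reflect across x = 0: (2, -3, 1) → (-2, -3, 1)
T3 reflect across z = 0: (-2, -3, 1) → (-2, -3, -1)
T4 translate by (0, -1, 6): (-2, -3, -1) → (-2, -4, 5)
T5 reflect across y = 0: (-2, -4, 5) → (-2, 4, 5)
T6 translate by (1, -2, 5): (-2, 4, 5) → (-1, 2, 10)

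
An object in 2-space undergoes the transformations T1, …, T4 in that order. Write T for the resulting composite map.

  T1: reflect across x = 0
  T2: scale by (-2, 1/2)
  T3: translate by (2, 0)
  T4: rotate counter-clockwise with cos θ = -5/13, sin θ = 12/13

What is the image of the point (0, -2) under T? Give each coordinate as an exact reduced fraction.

T1 reflect across x = 0: (0, -2) → (0, -2)
T2 scale by (-2, 1/2): (0, -2) → (0, -1)
T3 translate by (2, 0): (0, -1) → (2, -1)
T4 rotate counter-clockwise with cos θ = -5/13, sin θ = 12/13: (2, -1) → (2/13, 29/13)

T(p) = (2/13, 29/13)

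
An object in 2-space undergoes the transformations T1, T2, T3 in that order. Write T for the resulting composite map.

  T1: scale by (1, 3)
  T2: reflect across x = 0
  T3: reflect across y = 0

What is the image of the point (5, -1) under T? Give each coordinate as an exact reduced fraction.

T(p) = (-5, 3)

T1 scale by (1, 3): (5, -1) → (5, -3)
T2 reflect across x = 0: (5, -3) → (-5, -3)
T3 reflect across y = 0: (-5, -3) → (-5, 3)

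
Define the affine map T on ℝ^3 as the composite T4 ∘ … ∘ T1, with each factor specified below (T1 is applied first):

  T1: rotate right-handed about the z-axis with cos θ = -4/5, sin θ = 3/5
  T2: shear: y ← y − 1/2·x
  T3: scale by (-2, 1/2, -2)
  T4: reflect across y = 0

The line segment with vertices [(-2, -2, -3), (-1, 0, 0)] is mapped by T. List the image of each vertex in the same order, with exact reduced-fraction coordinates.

T1 rotate right-handed about the z-axis with cos θ = -4/5, sin θ = 3/5: (-2, -2, -3) → (14/5, 2/5, -3); (-1, 0, 0) → (4/5, -3/5, 0)
T2 shear: y ← y − 1/2·x: (14/5, 2/5, -3) → (14/5, -1, -3); (4/5, -3/5, 0) → (4/5, -1, 0)
T3 scale by (-2, 1/2, -2): (14/5, -1, -3) → (-28/5, -1/2, 6); (4/5, -1, 0) → (-8/5, -1/2, 0)
T4 reflect across y = 0: (-28/5, -1/2, 6) → (-28/5, 1/2, 6); (-8/5, -1/2, 0) → (-8/5, 1/2, 0)

image vertices: (-28/5, 1/2, 6), (-8/5, 1/2, 0)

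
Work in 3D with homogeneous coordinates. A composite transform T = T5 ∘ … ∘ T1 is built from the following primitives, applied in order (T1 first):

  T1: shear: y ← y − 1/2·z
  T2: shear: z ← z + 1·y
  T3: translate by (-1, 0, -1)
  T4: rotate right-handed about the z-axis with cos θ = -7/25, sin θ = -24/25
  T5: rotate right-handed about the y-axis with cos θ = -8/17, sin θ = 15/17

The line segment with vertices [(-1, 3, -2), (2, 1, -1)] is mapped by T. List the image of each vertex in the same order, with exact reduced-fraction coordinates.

T1 shear: y ← y − 1/2·z: (-1, 3, -2) → (-1, 4, -2); (2, 1, -1) → (2, 3/2, -1)
T2 shear: z ← z + 1·y: (-1, 4, -2) → (-1, 4, 2); (2, 3/2, -1) → (2, 3/2, 1/2)
T3 translate by (-1, 0, -1): (-1, 4, 2) → (-2, 4, 1); (2, 3/2, 1/2) → (1, 3/2, -1/2)
T4 rotate right-handed about the z-axis with cos θ = -7/25, sin θ = -24/25: (-2, 4, 1) → (22/5, 4/5, 1); (1, 3/2, -1/2) → (29/25, -69/50, -1/2)
T5 rotate right-handed about the y-axis with cos θ = -8/17, sin θ = 15/17: (22/5, 4/5, 1) → (-101/85, 4/5, -74/17); (29/25, -69/50, -1/2) → (-839/850, -69/50, -67/85)

image vertices: (-101/85, 4/5, -74/17), (-839/850, -69/50, -67/85)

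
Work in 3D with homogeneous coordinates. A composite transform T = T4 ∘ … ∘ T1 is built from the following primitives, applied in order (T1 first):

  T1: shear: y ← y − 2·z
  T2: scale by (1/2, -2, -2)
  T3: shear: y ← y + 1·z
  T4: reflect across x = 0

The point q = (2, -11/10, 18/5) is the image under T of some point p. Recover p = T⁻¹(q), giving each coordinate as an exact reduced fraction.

T1 = [1 0 0 0; 0 1 -2 0; 0 0 1 0; 0 0 0 1]
T2·T1 = [1/2 0 0 0; 0 -2 4 0; 0 0 -2 0; 0 0 0 1]
T3·…·T1 = [1/2 0 0 0; 0 -2 2 0; 0 0 -2 0; 0 0 0 1]
T4·…·T1 = [-1/2 0 0 0; 0 -2 2 0; 0 0 -2 0; 0 0 0 1]
det M = -2; M⁻¹ = [-2 0 0 0; 0 -1/2 -1/2 0; 0 0 -1/2 0; 0 0 0 1]
M⁻¹ · (2, -11/10, 18/5)ᵀ = (-4, -5/4, -9/5)ᵀ

p = (-4, -5/4, -9/5)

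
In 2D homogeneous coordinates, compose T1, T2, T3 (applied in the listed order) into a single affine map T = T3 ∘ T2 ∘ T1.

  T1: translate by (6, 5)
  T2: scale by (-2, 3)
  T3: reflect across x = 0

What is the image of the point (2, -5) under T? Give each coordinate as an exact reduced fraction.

T1 translate by (6, 5): (2, -5) → (8, 0)
T2 scale by (-2, 3): (8, 0) → (-16, 0)
T3 reflect across x = 0: (-16, 0) → (16, 0)

T(p) = (16, 0)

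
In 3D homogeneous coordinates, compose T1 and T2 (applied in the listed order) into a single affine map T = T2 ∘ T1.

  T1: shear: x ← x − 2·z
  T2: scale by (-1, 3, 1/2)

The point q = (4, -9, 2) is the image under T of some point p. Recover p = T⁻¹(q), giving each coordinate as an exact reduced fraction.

T1 = [1 0 -2 0; 0 1 0 0; 0 0 1 0; 0 0 0 1]
T2·T1 = [-1 0 2 0; 0 3 0 0; 0 0 1/2 0; 0 0 0 1]
det M = -3/2; M⁻¹ = [-1 0 4 0; 0 1/3 0 0; 0 0 2 0; 0 0 0 1]
M⁻¹ · (4, -9, 2)ᵀ = (4, -3, 4)ᵀ

p = (4, -3, 4)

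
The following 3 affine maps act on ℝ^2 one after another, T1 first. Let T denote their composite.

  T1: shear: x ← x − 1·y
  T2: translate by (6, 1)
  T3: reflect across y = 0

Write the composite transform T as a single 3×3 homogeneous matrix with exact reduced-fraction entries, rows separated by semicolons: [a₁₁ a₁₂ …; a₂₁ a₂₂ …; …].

T1 = [1 -1 0; 0 1 0; 0 0 1]
T2·T1 = [1 -1 6; 0 1 1; 0 0 1]
T3·…·T1 = [1 -1 6; 0 -1 -1; 0 0 1]

T = [1 -1 6; 0 -1 -1; 0 0 1]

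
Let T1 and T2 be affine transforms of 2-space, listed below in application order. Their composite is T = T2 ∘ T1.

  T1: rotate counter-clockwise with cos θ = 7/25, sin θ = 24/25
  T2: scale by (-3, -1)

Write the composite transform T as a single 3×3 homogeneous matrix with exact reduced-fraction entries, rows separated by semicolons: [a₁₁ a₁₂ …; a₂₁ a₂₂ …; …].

T1 = [7/25 -24/25 0; 24/25 7/25 0; 0 0 1]
T2·T1 = [-21/25 72/25 0; -24/25 -7/25 0; 0 0 1]

T = [-21/25 72/25 0; -24/25 -7/25 0; 0 0 1]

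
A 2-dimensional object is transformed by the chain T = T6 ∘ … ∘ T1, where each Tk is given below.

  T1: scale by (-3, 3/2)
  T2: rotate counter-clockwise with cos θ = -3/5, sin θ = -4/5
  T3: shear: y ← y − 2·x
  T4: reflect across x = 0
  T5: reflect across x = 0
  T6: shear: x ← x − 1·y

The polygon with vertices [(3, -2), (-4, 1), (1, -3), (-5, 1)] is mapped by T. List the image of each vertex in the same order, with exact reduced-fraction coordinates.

image vertices: (0, 3), (-15/2, 3/2), (-21/2, 87/10), (-21/2, 27/10)

T1 scale by (-3, 3/2): (3, -2) → (-9, -3); (-4, 1) → (12, 3/2); (1, -3) → (-3, -9/2); (-5, 1) → (15, 3/2)
T2 rotate counter-clockwise with cos θ = -3/5, sin θ = -4/5: (-9, -3) → (3, 9); (12, 3/2) → (-6, -21/2); (-3, -9/2) → (-9/5, 51/10); (15, 3/2) → (-39/5, -129/10)
T3 shear: y ← y − 2·x: (3, 9) → (3, 3); (-6, -21/2) → (-6, 3/2); (-9/5, 51/10) → (-9/5, 87/10); (-39/5, -129/10) → (-39/5, 27/10)
T4 reflect across x = 0: (3, 3) → (-3, 3); (-6, 3/2) → (6, 3/2); (-9/5, 87/10) → (9/5, 87/10); (-39/5, 27/10) → (39/5, 27/10)
T5 reflect across x = 0: (-3, 3) → (3, 3); (6, 3/2) → (-6, 3/2); (9/5, 87/10) → (-9/5, 87/10); (39/5, 27/10) → (-39/5, 27/10)
T6 shear: x ← x − 1·y: (3, 3) → (0, 3); (-6, 3/2) → (-15/2, 3/2); (-9/5, 87/10) → (-21/2, 87/10); (-39/5, 27/10) → (-21/2, 27/10)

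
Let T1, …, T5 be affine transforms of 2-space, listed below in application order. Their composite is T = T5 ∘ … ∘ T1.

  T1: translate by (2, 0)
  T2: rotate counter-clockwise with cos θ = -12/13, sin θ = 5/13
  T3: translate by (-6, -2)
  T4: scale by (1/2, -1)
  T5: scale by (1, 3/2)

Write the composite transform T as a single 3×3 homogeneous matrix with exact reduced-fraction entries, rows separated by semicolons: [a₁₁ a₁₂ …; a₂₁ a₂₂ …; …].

T1 = [1 0 2; 0 1 0; 0 0 1]
T2·T1 = [-12/13 -5/13 -24/13; 5/13 -12/13 10/13; 0 0 1]
T3·…·T1 = [-12/13 -5/13 -102/13; 5/13 -12/13 -16/13; 0 0 1]
T4·…·T1 = [-6/13 -5/26 -51/13; -5/13 12/13 16/13; 0 0 1]
T5·…·T1 = [-6/13 -5/26 -51/13; -15/26 18/13 24/13; 0 0 1]

T = [-6/13 -5/26 -51/13; -15/26 18/13 24/13; 0 0 1]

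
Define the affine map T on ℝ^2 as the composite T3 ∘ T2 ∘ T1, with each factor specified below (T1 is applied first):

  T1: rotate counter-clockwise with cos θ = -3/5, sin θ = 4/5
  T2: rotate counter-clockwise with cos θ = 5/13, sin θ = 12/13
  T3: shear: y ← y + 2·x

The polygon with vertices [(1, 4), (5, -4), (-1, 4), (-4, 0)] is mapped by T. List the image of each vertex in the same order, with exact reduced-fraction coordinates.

image vertices: (1/65, -266/65), (-379/65, -586/65), (127/65, 18/65), (252/65, 568/65)

T1 rotate counter-clockwise with cos θ = -3/5, sin θ = 4/5: (1, 4) → (-19/5, -8/5); (5, -4) → (1/5, 32/5); (-1, 4) → (-13/5, -16/5); (-4, 0) → (12/5, -16/5)
T2 rotate counter-clockwise with cos θ = 5/13, sin θ = 12/13: (-19/5, -8/5) → (1/65, -268/65); (1/5, 32/5) → (-379/65, 172/65); (-13/5, -16/5) → (127/65, -236/65); (12/5, -16/5) → (252/65, 64/65)
T3 shear: y ← y + 2·x: (1/65, -268/65) → (1/65, -266/65); (-379/65, 172/65) → (-379/65, -586/65); (127/65, -236/65) → (127/65, 18/65); (252/65, 64/65) → (252/65, 568/65)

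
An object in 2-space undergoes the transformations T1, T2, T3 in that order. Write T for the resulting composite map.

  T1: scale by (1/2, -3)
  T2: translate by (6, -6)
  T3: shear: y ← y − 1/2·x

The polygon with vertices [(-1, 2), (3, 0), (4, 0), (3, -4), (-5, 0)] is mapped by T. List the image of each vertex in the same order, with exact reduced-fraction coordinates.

image vertices: (11/2, -59/4), (15/2, -39/4), (8, -10), (15/2, 9/4), (7/2, -31/4)

T1 scale by (1/2, -3): (-1, 2) → (-1/2, -6); (3, 0) → (3/2, 0); (4, 0) → (2, 0); (3, -4) → (3/2, 12); (-5, 0) → (-5/2, 0)
T2 translate by (6, -6): (-1/2, -6) → (11/2, -12); (3/2, 0) → (15/2, -6); (2, 0) → (8, -6); (3/2, 12) → (15/2, 6); (-5/2, 0) → (7/2, -6)
T3 shear: y ← y − 1/2·x: (11/2, -12) → (11/2, -59/4); (15/2, -6) → (15/2, -39/4); (8, -6) → (8, -10); (15/2, 6) → (15/2, 9/4); (7/2, -6) → (7/2, -31/4)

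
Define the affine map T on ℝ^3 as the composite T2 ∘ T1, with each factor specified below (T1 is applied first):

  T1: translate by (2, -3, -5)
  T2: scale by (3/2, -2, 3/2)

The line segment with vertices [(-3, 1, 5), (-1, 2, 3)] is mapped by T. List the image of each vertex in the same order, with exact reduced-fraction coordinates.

image vertices: (-3/2, 4, 0), (3/2, 2, -3)

T1 translate by (2, -3, -5): (-3, 1, 5) → (-1, -2, 0); (-1, 2, 3) → (1, -1, -2)
T2 scale by (3/2, -2, 3/2): (-1, -2, 0) → (-3/2, 4, 0); (1, -1, -2) → (3/2, 2, -3)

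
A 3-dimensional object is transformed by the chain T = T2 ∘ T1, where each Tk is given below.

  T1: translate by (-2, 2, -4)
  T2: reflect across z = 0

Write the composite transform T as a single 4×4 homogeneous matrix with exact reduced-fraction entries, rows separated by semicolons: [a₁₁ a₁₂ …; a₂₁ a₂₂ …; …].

T1 = [1 0 0 -2; 0 1 0 2; 0 0 1 -4; 0 0 0 1]
T2·T1 = [1 0 0 -2; 0 1 0 2; 0 0 -1 4; 0 0 0 1]

T = [1 0 0 -2; 0 1 0 2; 0 0 -1 4; 0 0 0 1]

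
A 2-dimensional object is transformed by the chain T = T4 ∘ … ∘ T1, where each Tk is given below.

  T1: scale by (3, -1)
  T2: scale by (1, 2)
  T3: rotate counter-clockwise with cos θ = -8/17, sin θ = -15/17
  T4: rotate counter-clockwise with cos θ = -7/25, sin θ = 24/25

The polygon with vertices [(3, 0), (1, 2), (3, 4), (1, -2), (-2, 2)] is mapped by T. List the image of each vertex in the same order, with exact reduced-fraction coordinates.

image vertices: (3744/425, -783/425), (36/17, -77/17), (3048/425, -4111/425), (1596/425, 1403/425), (-2844/425, -1142/425)

T1 scale by (3, -1): (3, 0) → (9, 0); (1, 2) → (3, -2); (3, 4) → (9, -4); (1, -2) → (3, 2); (-2, 2) → (-6, -2)
T2 scale by (1, 2): (9, 0) → (9, 0); (3, -2) → (3, -4); (9, -4) → (9, -8); (3, 2) → (3, 4); (-6, -2) → (-6, -4)
T3 rotate counter-clockwise with cos θ = -8/17, sin θ = -15/17: (9, 0) → (-72/17, -135/17); (3, -4) → (-84/17, -13/17); (9, -8) → (-192/17, -71/17); (3, 4) → (36/17, -77/17); (-6, -4) → (-12/17, 122/17)
T4 rotate counter-clockwise with cos θ = -7/25, sin θ = 24/25: (-72/17, -135/17) → (3744/425, -783/425); (-84/17, -13/17) → (36/17, -77/17); (-192/17, -71/17) → (3048/425, -4111/425); (36/17, -77/17) → (1596/425, 1403/425); (-12/17, 122/17) → (-2844/425, -1142/425)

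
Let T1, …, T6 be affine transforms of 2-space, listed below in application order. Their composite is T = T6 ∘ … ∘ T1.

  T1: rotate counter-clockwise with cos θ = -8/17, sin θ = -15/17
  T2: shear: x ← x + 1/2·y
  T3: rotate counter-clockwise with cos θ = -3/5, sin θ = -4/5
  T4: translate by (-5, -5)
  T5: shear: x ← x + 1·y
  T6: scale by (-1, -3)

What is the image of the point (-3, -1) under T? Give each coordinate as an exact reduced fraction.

T1 rotate counter-clockwise with cos θ = -8/17, sin θ = -15/17: (-3, -1) → (9/17, 53/17)
T2 shear: x ← x + 1/2·y: (9/17, 53/17) → (71/34, 53/17)
T3 rotate counter-clockwise with cos θ = -3/5, sin θ = -4/5: (71/34, 53/17) → (211/170, -301/85)
T4 translate by (-5, -5): (211/170, -301/85) → (-639/170, -726/85)
T5 shear: x ← x + 1·y: (-639/170, -726/85) → (-123/10, -726/85)
T6 scale by (-1, -3): (-123/10, -726/85) → (123/10, 2178/85)

T(p) = (123/10, 2178/85)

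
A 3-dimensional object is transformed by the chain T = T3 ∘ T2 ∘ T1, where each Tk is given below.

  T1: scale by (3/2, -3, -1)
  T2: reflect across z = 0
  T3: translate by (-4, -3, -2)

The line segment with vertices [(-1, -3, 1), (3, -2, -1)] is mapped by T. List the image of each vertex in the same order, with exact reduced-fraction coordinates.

image vertices: (-11/2, 6, -1), (1/2, 3, -3)

T1 scale by (3/2, -3, -1): (-1, -3, 1) → (-3/2, 9, -1); (3, -2, -1) → (9/2, 6, 1)
T2 reflect across z = 0: (-3/2, 9, -1) → (-3/2, 9, 1); (9/2, 6, 1) → (9/2, 6, -1)
T3 translate by (-4, -3, -2): (-3/2, 9, 1) → (-11/2, 6, -1); (9/2, 6, -1) → (1/2, 3, -3)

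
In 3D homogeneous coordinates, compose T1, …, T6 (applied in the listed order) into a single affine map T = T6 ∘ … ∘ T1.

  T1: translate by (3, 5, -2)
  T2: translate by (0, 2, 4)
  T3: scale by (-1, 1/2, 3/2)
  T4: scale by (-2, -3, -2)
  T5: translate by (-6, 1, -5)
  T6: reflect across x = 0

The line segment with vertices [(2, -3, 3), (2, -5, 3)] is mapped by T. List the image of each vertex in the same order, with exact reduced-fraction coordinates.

image vertices: (-4, -5, -20), (-4, -2, -20)

T1 translate by (3, 5, -2): (2, -3, 3) → (5, 2, 1); (2, -5, 3) → (5, 0, 1)
T2 translate by (0, 2, 4): (5, 2, 1) → (5, 4, 5); (5, 0, 1) → (5, 2, 5)
T3 scale by (-1, 1/2, 3/2): (5, 4, 5) → (-5, 2, 15/2); (5, 2, 5) → (-5, 1, 15/2)
T4 scale by (-2, -3, -2): (-5, 2, 15/2) → (10, -6, -15); (-5, 1, 15/2) → (10, -3, -15)
T5 translate by (-6, 1, -5): (10, -6, -15) → (4, -5, -20); (10, -3, -15) → (4, -2, -20)
T6 reflect across x = 0: (4, -5, -20) → (-4, -5, -20); (4, -2, -20) → (-4, -2, -20)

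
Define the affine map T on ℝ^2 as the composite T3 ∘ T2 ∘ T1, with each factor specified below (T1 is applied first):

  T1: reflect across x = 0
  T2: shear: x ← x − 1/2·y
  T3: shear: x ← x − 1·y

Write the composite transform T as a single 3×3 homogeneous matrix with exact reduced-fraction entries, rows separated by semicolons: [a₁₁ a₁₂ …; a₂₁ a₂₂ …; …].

T = [-1 -3/2 0; 0 1 0; 0 0 1]

T1 = [-1 0 0; 0 1 0; 0 0 1]
T2·T1 = [-1 -1/2 0; 0 1 0; 0 0 1]
T3·…·T1 = [-1 -3/2 0; 0 1 0; 0 0 1]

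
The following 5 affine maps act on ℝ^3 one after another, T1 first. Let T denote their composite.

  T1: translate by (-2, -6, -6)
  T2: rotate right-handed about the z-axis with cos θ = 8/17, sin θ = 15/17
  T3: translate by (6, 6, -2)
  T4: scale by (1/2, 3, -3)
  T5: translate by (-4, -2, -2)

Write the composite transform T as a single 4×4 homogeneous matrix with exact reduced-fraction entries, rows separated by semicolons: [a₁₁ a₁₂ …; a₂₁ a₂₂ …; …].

T1 = [1 0 0 -2; 0 1 0 -6; 0 0 1 -6; 0 0 0 1]
T2·T1 = [8/17 -15/17 0 74/17; 15/17 8/17 0 -78/17; 0 0 1 -6; 0 0 0 1]
T3·…·T1 = [8/17 -15/17 0 176/17; 15/17 8/17 0 24/17; 0 0 1 -8; 0 0 0 1]
T4·…·T1 = [4/17 -15/34 0 88/17; 45/17 24/17 0 72/17; 0 0 -3 24; 0 0 0 1]
T5·…·T1 = [4/17 -15/34 0 20/17; 45/17 24/17 0 38/17; 0 0 -3 22; 0 0 0 1]

T = [4/17 -15/34 0 20/17; 45/17 24/17 0 38/17; 0 0 -3 22; 0 0 0 1]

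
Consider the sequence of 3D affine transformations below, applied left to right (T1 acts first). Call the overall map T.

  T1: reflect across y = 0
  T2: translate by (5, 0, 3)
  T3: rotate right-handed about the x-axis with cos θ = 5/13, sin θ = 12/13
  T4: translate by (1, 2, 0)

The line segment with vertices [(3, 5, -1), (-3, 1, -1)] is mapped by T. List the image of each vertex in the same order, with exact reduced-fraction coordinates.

image vertices: (9, -23/13, -50/13), (3, -3/13, -2/13)

T1 reflect across y = 0: (3, 5, -1) → (3, -5, -1); (-3, 1, -1) → (-3, -1, -1)
T2 translate by (5, 0, 3): (3, -5, -1) → (8, -5, 2); (-3, -1, -1) → (2, -1, 2)
T3 rotate right-handed about the x-axis with cos θ = 5/13, sin θ = 12/13: (8, -5, 2) → (8, -49/13, -50/13); (2, -1, 2) → (2, -29/13, -2/13)
T4 translate by (1, 2, 0): (8, -49/13, -50/13) → (9, -23/13, -50/13); (2, -29/13, -2/13) → (3, -3/13, -2/13)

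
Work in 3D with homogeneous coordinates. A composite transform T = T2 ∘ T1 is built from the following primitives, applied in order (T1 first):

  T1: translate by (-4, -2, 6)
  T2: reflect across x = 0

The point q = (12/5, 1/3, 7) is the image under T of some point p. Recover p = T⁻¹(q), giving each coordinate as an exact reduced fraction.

T1 = [1 0 0 -4; 0 1 0 -2; 0 0 1 6; 0 0 0 1]
T2·T1 = [-1 0 0 4; 0 1 0 -2; 0 0 1 6; 0 0 0 1]
det M = -1; M⁻¹ = [-1 0 0 4; 0 1 0 2; 0 0 1 -6; 0 0 0 1]
M⁻¹ · (12/5, 1/3, 7)ᵀ = (8/5, 7/3, 1)ᵀ

p = (8/5, 7/3, 1)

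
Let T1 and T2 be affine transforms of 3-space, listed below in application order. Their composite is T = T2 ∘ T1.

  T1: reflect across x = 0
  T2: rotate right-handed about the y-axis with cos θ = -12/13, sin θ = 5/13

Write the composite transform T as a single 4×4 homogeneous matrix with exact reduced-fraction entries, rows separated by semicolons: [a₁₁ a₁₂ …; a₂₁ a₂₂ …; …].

T = [12/13 0 5/13 0; 0 1 0 0; 5/13 0 -12/13 0; 0 0 0 1]

T1 = [-1 0 0 0; 0 1 0 0; 0 0 1 0; 0 0 0 1]
T2·T1 = [12/13 0 5/13 0; 0 1 0 0; 5/13 0 -12/13 0; 0 0 0 1]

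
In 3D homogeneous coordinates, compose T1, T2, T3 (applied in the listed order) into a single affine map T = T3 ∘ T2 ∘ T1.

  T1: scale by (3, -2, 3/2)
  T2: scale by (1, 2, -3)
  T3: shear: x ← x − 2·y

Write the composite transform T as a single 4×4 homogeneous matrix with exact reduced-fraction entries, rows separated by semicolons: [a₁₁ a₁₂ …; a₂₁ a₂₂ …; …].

T = [3 8 0 0; 0 -4 0 0; 0 0 -9/2 0; 0 0 0 1]

T1 = [3 0 0 0; 0 -2 0 0; 0 0 3/2 0; 0 0 0 1]
T2·T1 = [3 0 0 0; 0 -4 0 0; 0 0 -9/2 0; 0 0 0 1]
T3·…·T1 = [3 8 0 0; 0 -4 0 0; 0 0 -9/2 0; 0 0 0 1]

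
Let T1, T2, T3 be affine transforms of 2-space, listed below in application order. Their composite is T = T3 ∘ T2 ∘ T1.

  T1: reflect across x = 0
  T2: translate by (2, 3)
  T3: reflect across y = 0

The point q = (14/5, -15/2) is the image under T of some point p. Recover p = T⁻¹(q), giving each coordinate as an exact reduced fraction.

T1 = [-1 0 0; 0 1 0; 0 0 1]
T2·T1 = [-1 0 2; 0 1 3; 0 0 1]
T3·…·T1 = [-1 0 2; 0 -1 -3; 0 0 1]
det M = 1; M⁻¹ = [-1 0 2; 0 -1 -3; 0 0 1]
M⁻¹ · (14/5, -15/2)ᵀ = (-4/5, 9/2)ᵀ

p = (-4/5, 9/2)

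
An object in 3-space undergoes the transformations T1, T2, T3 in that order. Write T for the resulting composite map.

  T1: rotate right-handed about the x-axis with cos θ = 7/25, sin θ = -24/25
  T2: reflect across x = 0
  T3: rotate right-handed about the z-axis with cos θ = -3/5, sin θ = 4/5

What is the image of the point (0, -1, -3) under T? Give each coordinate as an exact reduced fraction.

T(p) = (316/125, 237/125, 3/25)

T1 rotate right-handed about the x-axis with cos θ = 7/25, sin θ = -24/25: (0, -1, -3) → (0, -79/25, 3/25)
T2 reflect across x = 0: (0, -79/25, 3/25) → (0, -79/25, 3/25)
T3 rotate right-handed about the z-axis with cos θ = -3/5, sin θ = 4/5: (0, -79/25, 3/25) → (316/125, 237/125, 3/25)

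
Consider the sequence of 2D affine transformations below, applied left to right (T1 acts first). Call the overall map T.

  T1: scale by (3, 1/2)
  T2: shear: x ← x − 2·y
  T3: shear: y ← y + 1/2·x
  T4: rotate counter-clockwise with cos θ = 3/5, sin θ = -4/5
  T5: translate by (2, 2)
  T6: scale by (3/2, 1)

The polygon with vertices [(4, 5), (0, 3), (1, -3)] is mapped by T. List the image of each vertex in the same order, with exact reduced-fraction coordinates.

image vertices: (33/2, 0), (3/10, 22/5), (51/5, -19/10)

T1 scale by (3, 1/2): (4, 5) → (12, 5/2); (0, 3) → (0, 3/2); (1, -3) → (3, -3/2)
T2 shear: x ← x − 2·y: (12, 5/2) → (7, 5/2); (0, 3/2) → (-3, 3/2); (3, -3/2) → (6, -3/2)
T3 shear: y ← y + 1/2·x: (7, 5/2) → (7, 6); (-3, 3/2) → (-3, 0); (6, -3/2) → (6, 3/2)
T4 rotate counter-clockwise with cos θ = 3/5, sin θ = -4/5: (7, 6) → (9, -2); (-3, 0) → (-9/5, 12/5); (6, 3/2) → (24/5, -39/10)
T5 translate by (2, 2): (9, -2) → (11, 0); (-9/5, 12/5) → (1/5, 22/5); (24/5, -39/10) → (34/5, -19/10)
T6 scale by (3/2, 1): (11, 0) → (33/2, 0); (1/5, 22/5) → (3/10, 22/5); (34/5, -19/10) → (51/5, -19/10)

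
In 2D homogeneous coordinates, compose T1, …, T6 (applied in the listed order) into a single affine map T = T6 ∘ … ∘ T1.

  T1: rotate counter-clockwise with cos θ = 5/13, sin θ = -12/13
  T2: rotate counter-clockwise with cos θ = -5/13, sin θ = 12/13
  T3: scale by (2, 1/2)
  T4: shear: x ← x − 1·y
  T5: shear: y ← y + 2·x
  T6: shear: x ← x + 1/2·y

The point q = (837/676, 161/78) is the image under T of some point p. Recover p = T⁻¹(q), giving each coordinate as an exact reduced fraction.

p = (3, 5/3)

T1 = [5/13 12/13 0; -12/13 5/13 0; 0 0 1]
T2·T1 = [119/169 -120/169 0; 120/169 119/169 0; 0 0 1]
T3·…·T1 = [238/169 -240/169 0; 60/169 119/338 0; 0 0 1]
T4·…·T1 = [178/169 -599/338 0; 60/169 119/338 0; 0 0 1]
T5·…·T1 = [178/169 -599/338 0; 32/13 -83/26 0; 0 0 1]
T6·…·T1 = [386/169 -2277/676 0; 32/13 -83/26 0; 0 0 1]
det M = 1; M⁻¹ = [-83/26 2277/676 0; -32/13 386/169 0; 0 0 1]
M⁻¹ · (837/676, 161/78)ᵀ = (3, 5/3)ᵀ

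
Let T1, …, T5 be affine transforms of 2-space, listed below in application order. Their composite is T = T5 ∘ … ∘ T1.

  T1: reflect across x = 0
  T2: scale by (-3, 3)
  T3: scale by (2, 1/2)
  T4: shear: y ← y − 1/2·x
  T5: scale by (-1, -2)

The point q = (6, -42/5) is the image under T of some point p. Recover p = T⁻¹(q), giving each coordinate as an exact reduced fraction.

T1 = [-1 0 0; 0 1 0; 0 0 1]
T2·T1 = [3 0 0; 0 3 0; 0 0 1]
T3·…·T1 = [6 0 0; 0 3/2 0; 0 0 1]
T4·…·T1 = [6 0 0; -3 3/2 0; 0 0 1]
T5·…·T1 = [-6 0 0; 6 -3 0; 0 0 1]
det M = 18; M⁻¹ = [-1/6 0 0; -1/3 -1/3 0; 0 0 1]
M⁻¹ · (6, -42/5)ᵀ = (-1, 4/5)ᵀ

p = (-1, 4/5)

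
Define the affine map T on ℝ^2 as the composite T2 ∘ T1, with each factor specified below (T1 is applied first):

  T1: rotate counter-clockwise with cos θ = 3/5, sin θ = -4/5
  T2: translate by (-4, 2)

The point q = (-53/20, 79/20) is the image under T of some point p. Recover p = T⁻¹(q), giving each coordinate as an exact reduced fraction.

p = (-3/4, 9/4)

T1 = [3/5 4/5 0; -4/5 3/5 0; 0 0 1]
T2·T1 = [3/5 4/5 -4; -4/5 3/5 2; 0 0 1]
det M = 1; M⁻¹ = [3/5 -4/5 4; 4/5 3/5 2; 0 0 1]
M⁻¹ · (-53/20, 79/20)ᵀ = (-3/4, 9/4)ᵀ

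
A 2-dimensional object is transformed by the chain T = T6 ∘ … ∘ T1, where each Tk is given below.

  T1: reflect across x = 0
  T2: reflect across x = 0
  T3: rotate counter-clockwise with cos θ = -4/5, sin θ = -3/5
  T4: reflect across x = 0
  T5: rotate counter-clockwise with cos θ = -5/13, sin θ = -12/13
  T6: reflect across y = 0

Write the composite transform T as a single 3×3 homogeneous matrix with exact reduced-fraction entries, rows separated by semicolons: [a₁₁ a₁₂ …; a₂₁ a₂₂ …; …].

T = [-56/65 -33/65 0; 33/65 -56/65 0; 0 0 1]

T1 = [-1 0 0; 0 1 0; 0 0 1]
T2·T1 = [1 0 0; 0 1 0; 0 0 1]
T3·…·T1 = [-4/5 3/5 0; -3/5 -4/5 0; 0 0 1]
T4·…·T1 = [4/5 -3/5 0; -3/5 -4/5 0; 0 0 1]
T5·…·T1 = [-56/65 -33/65 0; -33/65 56/65 0; 0 0 1]
T6·…·T1 = [-56/65 -33/65 0; 33/65 -56/65 0; 0 0 1]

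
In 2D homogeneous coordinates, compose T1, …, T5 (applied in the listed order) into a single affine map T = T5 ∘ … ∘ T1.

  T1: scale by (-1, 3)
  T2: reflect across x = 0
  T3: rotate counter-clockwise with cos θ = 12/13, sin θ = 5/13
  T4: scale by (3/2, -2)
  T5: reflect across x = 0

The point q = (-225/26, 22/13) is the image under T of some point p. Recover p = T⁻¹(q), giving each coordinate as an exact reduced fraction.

T1 = [-1 0 0; 0 3 0; 0 0 1]
T2·T1 = [1 0 0; 0 3 0; 0 0 1]
T3·…·T1 = [12/13 -15/13 0; 5/13 36/13 0; 0 0 1]
T4·…·T1 = [18/13 -45/26 0; -10/13 -72/13 0; 0 0 1]
T5·…·T1 = [-18/13 45/26 0; -10/13 -72/13 0; 0 0 1]
det M = 9; M⁻¹ = [-8/13 -5/26 0; 10/117 -2/13 0; 0 0 1]
M⁻¹ · (-225/26, 22/13)ᵀ = (5, -1)ᵀ

p = (5, -1)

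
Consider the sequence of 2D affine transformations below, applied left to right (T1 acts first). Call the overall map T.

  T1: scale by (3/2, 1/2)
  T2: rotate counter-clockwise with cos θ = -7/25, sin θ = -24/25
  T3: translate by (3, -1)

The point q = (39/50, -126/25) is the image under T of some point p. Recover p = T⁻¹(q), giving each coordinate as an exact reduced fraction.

p = (3, -2)

T1 = [3/2 0 0; 0 1/2 0; 0 0 1]
T2·T1 = [-21/50 12/25 0; -36/25 -7/50 0; 0 0 1]
T3·…·T1 = [-21/50 12/25 3; -36/25 -7/50 -1; 0 0 1]
det M = 3/4; M⁻¹ = [-14/75 -16/25 -2/25; 48/25 -14/25 -158/25; 0 0 1]
M⁻¹ · (39/50, -126/25)ᵀ = (3, -2)ᵀ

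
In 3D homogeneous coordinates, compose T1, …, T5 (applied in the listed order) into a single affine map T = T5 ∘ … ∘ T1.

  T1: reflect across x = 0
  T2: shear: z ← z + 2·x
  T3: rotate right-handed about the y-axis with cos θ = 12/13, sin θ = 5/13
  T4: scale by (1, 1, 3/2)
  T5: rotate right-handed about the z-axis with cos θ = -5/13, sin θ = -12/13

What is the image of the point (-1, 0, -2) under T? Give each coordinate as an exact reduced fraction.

T(p) = (-60/169, -144/169, -15/26)

T1 reflect across x = 0: (-1, 0, -2) → (1, 0, -2)
T2 shear: z ← z + 2·x: (1, 0, -2) → (1, 0, 0)
T3 rotate right-handed about the y-axis with cos θ = 12/13, sin θ = 5/13: (1, 0, 0) → (12/13, 0, -5/13)
T4 scale by (1, 1, 3/2): (12/13, 0, -5/13) → (12/13, 0, -15/26)
T5 rotate right-handed about the z-axis with cos θ = -5/13, sin θ = -12/13: (12/13, 0, -15/26) → (-60/169, -144/169, -15/26)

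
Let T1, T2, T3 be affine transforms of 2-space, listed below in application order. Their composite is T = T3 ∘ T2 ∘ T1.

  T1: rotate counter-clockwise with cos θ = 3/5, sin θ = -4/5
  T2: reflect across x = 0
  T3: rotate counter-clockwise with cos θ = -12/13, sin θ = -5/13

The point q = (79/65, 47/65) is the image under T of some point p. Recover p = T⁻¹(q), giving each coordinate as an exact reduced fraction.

T1 = [3/5 4/5 0; -4/5 3/5 0; 0 0 1]
T2·T1 = [-3/5 -4/5 0; -4/5 3/5 0; 0 0 1]
T3·…·T1 = [16/65 63/65 0; 63/65 -16/65 0; 0 0 1]
det M = -1; M⁻¹ = [16/65 63/65 0; 63/65 -16/65 0; 0 0 1]
M⁻¹ · (79/65, 47/65)ᵀ = (1, 1)ᵀ

p = (1, 1)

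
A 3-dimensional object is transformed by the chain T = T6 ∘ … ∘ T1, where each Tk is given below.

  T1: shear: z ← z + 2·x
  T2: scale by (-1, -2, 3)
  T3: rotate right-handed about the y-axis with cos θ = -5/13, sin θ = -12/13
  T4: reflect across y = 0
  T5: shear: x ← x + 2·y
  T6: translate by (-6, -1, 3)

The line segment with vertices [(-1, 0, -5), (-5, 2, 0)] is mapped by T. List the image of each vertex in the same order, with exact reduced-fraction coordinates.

T1 shear: z ← z + 2·x: (-1, 0, -5) → (-1, 0, -7); (-5, 2, 0) → (-5, 2, -10)
T2 scale by (-1, -2, 3): (-1, 0, -7) → (1, 0, -21); (-5, 2, -10) → (5, -4, -30)
T3 rotate right-handed about the y-axis with cos θ = -5/13, sin θ = -12/13: (1, 0, -21) → (19, 0, 9); (5, -4, -30) → (335/13, -4, 210/13)
T4 reflect across y = 0: (19, 0, 9) → (19, 0, 9); (335/13, -4, 210/13) → (335/13, 4, 210/13)
T5 shear: x ← x + 2·y: (19, 0, 9) → (19, 0, 9); (335/13, 4, 210/13) → (439/13, 4, 210/13)
T6 translate by (-6, -1, 3): (19, 0, 9) → (13, -1, 12); (439/13, 4, 210/13) → (361/13, 3, 249/13)

image vertices: (13, -1, 12), (361/13, 3, 249/13)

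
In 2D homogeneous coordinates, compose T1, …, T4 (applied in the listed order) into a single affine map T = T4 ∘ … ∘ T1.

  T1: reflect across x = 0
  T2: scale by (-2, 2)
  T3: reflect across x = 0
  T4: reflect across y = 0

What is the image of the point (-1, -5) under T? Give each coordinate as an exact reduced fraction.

T(p) = (2, 10)

T1 reflect across x = 0: (-1, -5) → (1, -5)
T2 scale by (-2, 2): (1, -5) → (-2, -10)
T3 reflect across x = 0: (-2, -10) → (2, -10)
T4 reflect across y = 0: (2, -10) → (2, 10)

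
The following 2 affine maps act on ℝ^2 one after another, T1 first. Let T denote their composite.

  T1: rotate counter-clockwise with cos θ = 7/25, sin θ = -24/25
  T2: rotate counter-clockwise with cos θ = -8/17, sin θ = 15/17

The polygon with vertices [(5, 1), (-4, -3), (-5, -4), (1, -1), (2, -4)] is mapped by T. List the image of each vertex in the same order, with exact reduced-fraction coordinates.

image vertices: (1223/425, 1789/425), (-13/17, -84/17), (-332/425, -2701/425), (601/425, -7/425), (1796/425, -622/425)

T1 rotate counter-clockwise with cos θ = 7/25, sin θ = -24/25: (5, 1) → (59/25, -113/25); (-4, -3) → (-4, 3); (-5, -4) → (-131/25, 92/25); (1, -1) → (-17/25, -31/25); (2, -4) → (-82/25, -76/25)
T2 rotate counter-clockwise with cos θ = -8/17, sin θ = 15/17: (59/25, -113/25) → (1223/425, 1789/425); (-4, 3) → (-13/17, -84/17); (-131/25, 92/25) → (-332/425, -2701/425); (-17/25, -31/25) → (601/425, -7/425); (-82/25, -76/25) → (1796/425, -622/425)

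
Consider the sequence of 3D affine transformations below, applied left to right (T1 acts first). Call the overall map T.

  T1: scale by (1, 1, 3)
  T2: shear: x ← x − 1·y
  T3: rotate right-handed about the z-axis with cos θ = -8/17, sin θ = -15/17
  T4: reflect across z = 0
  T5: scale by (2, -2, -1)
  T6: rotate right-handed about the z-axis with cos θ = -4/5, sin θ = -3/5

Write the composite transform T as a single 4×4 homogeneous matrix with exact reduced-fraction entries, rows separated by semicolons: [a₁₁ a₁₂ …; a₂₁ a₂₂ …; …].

T = [154/85 -226/85 0 0; -72/85 -82/85 0 0; 0 0 3 0; 0 0 0 1]

T1 = [1 0 0 0; 0 1 0 0; 0 0 3 0; 0 0 0 1]
T2·T1 = [1 -1 0 0; 0 1 0 0; 0 0 3 0; 0 0 0 1]
T3·…·T1 = [-8/17 23/17 0 0; -15/17 7/17 0 0; 0 0 3 0; 0 0 0 1]
T4·…·T1 = [-8/17 23/17 0 0; -15/17 7/17 0 0; 0 0 -3 0; 0 0 0 1]
T5·…·T1 = [-16/17 46/17 0 0; 30/17 -14/17 0 0; 0 0 3 0; 0 0 0 1]
T6·…·T1 = [154/85 -226/85 0 0; -72/85 -82/85 0 0; 0 0 3 0; 0 0 0 1]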